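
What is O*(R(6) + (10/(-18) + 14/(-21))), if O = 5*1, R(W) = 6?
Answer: 215/9 ≈ 23.889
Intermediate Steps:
O = 5
O*(R(6) + (10/(-18) + 14/(-21))) = 5*(6 + (10/(-18) + 14/(-21))) = 5*(6 + (10*(-1/18) + 14*(-1/21))) = 5*(6 + (-5/9 - 2/3)) = 5*(6 - 11/9) = 5*(43/9) = 215/9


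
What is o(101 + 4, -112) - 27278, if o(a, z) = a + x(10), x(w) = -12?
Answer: -27185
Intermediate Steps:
o(a, z) = -12 + a (o(a, z) = a - 12 = -12 + a)
o(101 + 4, -112) - 27278 = (-12 + (101 + 4)) - 27278 = (-12 + 105) - 27278 = 93 - 27278 = -27185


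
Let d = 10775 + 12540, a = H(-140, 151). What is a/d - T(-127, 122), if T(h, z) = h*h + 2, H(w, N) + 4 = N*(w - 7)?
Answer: -376116466/23315 ≈ -16132.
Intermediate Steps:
H(w, N) = -4 + N*(-7 + w) (H(w, N) = -4 + N*(w - 7) = -4 + N*(-7 + w))
a = -22201 (a = -4 - 7*151 + 151*(-140) = -4 - 1057 - 21140 = -22201)
d = 23315
T(h, z) = 2 + h² (T(h, z) = h² + 2 = 2 + h²)
a/d - T(-127, 122) = -22201/23315 - (2 + (-127)²) = -22201*1/23315 - (2 + 16129) = -22201/23315 - 1*16131 = -22201/23315 - 16131 = -376116466/23315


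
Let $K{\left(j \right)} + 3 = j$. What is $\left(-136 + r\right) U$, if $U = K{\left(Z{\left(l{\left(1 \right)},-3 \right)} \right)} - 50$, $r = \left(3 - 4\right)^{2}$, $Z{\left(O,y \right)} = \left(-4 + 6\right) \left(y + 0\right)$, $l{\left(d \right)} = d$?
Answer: $7965$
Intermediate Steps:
$Z{\left(O,y \right)} = 2 y$
$K{\left(j \right)} = -3 + j$
$r = 1$ ($r = \left(-1\right)^{2} = 1$)
$U = -59$ ($U = \left(-3 + 2 \left(-3\right)\right) - 50 = \left(-3 - 6\right) - 50 = -9 - 50 = -59$)
$\left(-136 + r\right) U = \left(-136 + 1\right) \left(-59\right) = \left(-135\right) \left(-59\right) = 7965$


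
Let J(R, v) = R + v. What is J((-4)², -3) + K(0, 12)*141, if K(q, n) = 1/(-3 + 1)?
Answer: -115/2 ≈ -57.500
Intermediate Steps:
K(q, n) = -½ (K(q, n) = 1/(-2) = -½)
J((-4)², -3) + K(0, 12)*141 = ((-4)² - 3) - ½*141 = (16 - 3) - 141/2 = 13 - 141/2 = -115/2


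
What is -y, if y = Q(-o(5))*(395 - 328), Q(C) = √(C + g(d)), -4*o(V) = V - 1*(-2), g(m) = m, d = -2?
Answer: -67*I/2 ≈ -33.5*I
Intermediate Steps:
o(V) = -½ - V/4 (o(V) = -(V - 1*(-2))/4 = -(V + 2)/4 = -(2 + V)/4 = -½ - V/4)
Q(C) = √(-2 + C) (Q(C) = √(C - 2) = √(-2 + C))
y = 67*I/2 (y = √(-2 - (-½ - ¼*5))*(395 - 328) = √(-2 - (-½ - 5/4))*67 = √(-2 - 1*(-7/4))*67 = √(-2 + 7/4)*67 = √(-¼)*67 = (I/2)*67 = 67*I/2 ≈ 33.5*I)
-y = -67*I/2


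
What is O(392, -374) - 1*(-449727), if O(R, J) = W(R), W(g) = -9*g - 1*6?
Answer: 446193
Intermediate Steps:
W(g) = -6 - 9*g (W(g) = -9*g - 6 = -6 - 9*g)
O(R, J) = -6 - 9*R
O(392, -374) - 1*(-449727) = (-6 - 9*392) - 1*(-449727) = (-6 - 3528) + 449727 = -3534 + 449727 = 446193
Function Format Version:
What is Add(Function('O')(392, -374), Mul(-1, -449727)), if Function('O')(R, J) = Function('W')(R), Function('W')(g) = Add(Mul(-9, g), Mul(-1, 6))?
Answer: 446193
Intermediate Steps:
Function('W')(g) = Add(-6, Mul(-9, g)) (Function('W')(g) = Add(Mul(-9, g), -6) = Add(-6, Mul(-9, g)))
Function('O')(R, J) = Add(-6, Mul(-9, R))
Add(Function('O')(392, -374), Mul(-1, -449727)) = Add(Add(-6, Mul(-9, 392)), Mul(-1, -449727)) = Add(Add(-6, -3528), 449727) = Add(-3534, 449727) = 446193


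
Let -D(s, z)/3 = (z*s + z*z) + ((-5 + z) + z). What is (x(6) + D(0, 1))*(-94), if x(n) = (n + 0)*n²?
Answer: -20868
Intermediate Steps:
x(n) = n³ (x(n) = n*n² = n³)
D(s, z) = 15 - 6*z - 3*z² - 3*s*z (D(s, z) = -3*((z*s + z*z) + ((-5 + z) + z)) = -3*((s*z + z²) + (-5 + 2*z)) = -3*((z² + s*z) + (-5 + 2*z)) = -3*(-5 + z² + 2*z + s*z) = 15 - 6*z - 3*z² - 3*s*z)
(x(6) + D(0, 1))*(-94) = (6³ + (15 - 6*1 - 3*1² - 3*0*1))*(-94) = (216 + (15 - 6 - 3*1 + 0))*(-94) = (216 + (15 - 6 - 3 + 0))*(-94) = (216 + 6)*(-94) = 222*(-94) = -20868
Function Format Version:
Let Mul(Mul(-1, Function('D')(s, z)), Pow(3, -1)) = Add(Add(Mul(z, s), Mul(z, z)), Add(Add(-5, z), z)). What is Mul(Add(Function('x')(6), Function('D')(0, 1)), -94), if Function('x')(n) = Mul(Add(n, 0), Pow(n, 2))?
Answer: -20868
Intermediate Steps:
Function('x')(n) = Pow(n, 3) (Function('x')(n) = Mul(n, Pow(n, 2)) = Pow(n, 3))
Function('D')(s, z) = Add(15, Mul(-6, z), Mul(-3, Pow(z, 2)), Mul(-3, s, z)) (Function('D')(s, z) = Mul(-3, Add(Add(Mul(z, s), Mul(z, z)), Add(Add(-5, z), z))) = Mul(-3, Add(Add(Mul(s, z), Pow(z, 2)), Add(-5, Mul(2, z)))) = Mul(-3, Add(Add(Pow(z, 2), Mul(s, z)), Add(-5, Mul(2, z)))) = Mul(-3, Add(-5, Pow(z, 2), Mul(2, z), Mul(s, z))) = Add(15, Mul(-6, z), Mul(-3, Pow(z, 2)), Mul(-3, s, z)))
Mul(Add(Function('x')(6), Function('D')(0, 1)), -94) = Mul(Add(Pow(6, 3), Add(15, Mul(-6, 1), Mul(-3, Pow(1, 2)), Mul(-3, 0, 1))), -94) = Mul(Add(216, Add(15, -6, Mul(-3, 1), 0)), -94) = Mul(Add(216, Add(15, -6, -3, 0)), -94) = Mul(Add(216, 6), -94) = Mul(222, -94) = -20868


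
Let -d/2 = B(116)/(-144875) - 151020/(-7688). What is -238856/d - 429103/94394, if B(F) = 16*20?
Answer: 1448820794330853/238454529506 ≈ 6075.9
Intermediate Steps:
B(F) = 320
d = -1093828117/27844975 (d = -2*(320/(-144875) - 151020/(-7688)) = -2*(320*(-1/144875) - 151020*(-1/7688)) = -2*(-64/28975 + 37755/1922) = -2*1093828117/55689950 = -1093828117/27844975 ≈ -39.283)
-238856/d - 429103/94394 = -238856/(-1093828117/27844975) - 429103/94394 = -238856*(-27844975/1093828117) - 429103*1/94394 = 6650939348600/1093828117 - 991/218 = 1448820794330853/238454529506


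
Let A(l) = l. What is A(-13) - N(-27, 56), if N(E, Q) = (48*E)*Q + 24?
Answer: 72539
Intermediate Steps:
N(E, Q) = 24 + 48*E*Q (N(E, Q) = 48*E*Q + 24 = 24 + 48*E*Q)
A(-13) - N(-27, 56) = -13 - (24 + 48*(-27)*56) = -13 - (24 - 72576) = -13 - 1*(-72552) = -13 + 72552 = 72539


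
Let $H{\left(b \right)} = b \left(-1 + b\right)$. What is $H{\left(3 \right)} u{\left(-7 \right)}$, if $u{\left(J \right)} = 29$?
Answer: $174$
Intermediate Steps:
$H{\left(3 \right)} u{\left(-7 \right)} = 3 \left(-1 + 3\right) 29 = 3 \cdot 2 \cdot 29 = 6 \cdot 29 = 174$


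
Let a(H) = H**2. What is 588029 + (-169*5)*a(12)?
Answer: 466349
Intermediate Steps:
588029 + (-169*5)*a(12) = 588029 - 169*5*12**2 = 588029 - 845*144 = 588029 - 121680 = 466349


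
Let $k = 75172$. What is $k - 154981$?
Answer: $-79809$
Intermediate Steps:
$k - 154981 = 75172 - 154981 = -79809$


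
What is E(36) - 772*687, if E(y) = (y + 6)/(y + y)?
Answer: -6364361/12 ≈ -5.3036e+5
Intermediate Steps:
E(y) = (6 + y)/(2*y) (E(y) = (6 + y)/((2*y)) = (6 + y)*(1/(2*y)) = (6 + y)/(2*y))
E(36) - 772*687 = (1/2)*(6 + 36)/36 - 772*687 = (1/2)*(1/36)*42 - 530364 = 7/12 - 530364 = -6364361/12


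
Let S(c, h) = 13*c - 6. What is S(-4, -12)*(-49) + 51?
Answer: 2893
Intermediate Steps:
S(c, h) = -6 + 13*c
S(-4, -12)*(-49) + 51 = (-6 + 13*(-4))*(-49) + 51 = (-6 - 52)*(-49) + 51 = -58*(-49) + 51 = 2842 + 51 = 2893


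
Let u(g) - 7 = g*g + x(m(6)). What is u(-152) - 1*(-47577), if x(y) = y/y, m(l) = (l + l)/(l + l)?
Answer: 70689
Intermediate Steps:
m(l) = 1 (m(l) = (2*l)/((2*l)) = (2*l)*(1/(2*l)) = 1)
x(y) = 1
u(g) = 8 + g**2 (u(g) = 7 + (g*g + 1) = 7 + (g**2 + 1) = 7 + (1 + g**2) = 8 + g**2)
u(-152) - 1*(-47577) = (8 + (-152)**2) - 1*(-47577) = (8 + 23104) + 47577 = 23112 + 47577 = 70689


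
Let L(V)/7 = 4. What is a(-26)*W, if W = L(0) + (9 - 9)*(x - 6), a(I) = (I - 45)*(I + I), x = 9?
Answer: 103376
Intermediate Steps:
a(I) = 2*I*(-45 + I) (a(I) = (-45 + I)*(2*I) = 2*I*(-45 + I))
L(V) = 28 (L(V) = 7*4 = 28)
W = 28 (W = 28 + (9 - 9)*(9 - 6) = 28 + 0*3 = 28 + 0 = 28)
a(-26)*W = (2*(-26)*(-45 - 26))*28 = (2*(-26)*(-71))*28 = 3692*28 = 103376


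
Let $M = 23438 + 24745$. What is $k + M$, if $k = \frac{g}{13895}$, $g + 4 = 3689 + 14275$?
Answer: $\frac{133904149}{2779} \approx 48184.0$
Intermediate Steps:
$M = 48183$
$g = 17960$ ($g = -4 + \left(3689 + 14275\right) = -4 + 17964 = 17960$)
$k = \frac{3592}{2779}$ ($k = \frac{17960}{13895} = 17960 \cdot \frac{1}{13895} = \frac{3592}{2779} \approx 1.2926$)
$k + M = \frac{3592}{2779} + 48183 = \frac{133904149}{2779}$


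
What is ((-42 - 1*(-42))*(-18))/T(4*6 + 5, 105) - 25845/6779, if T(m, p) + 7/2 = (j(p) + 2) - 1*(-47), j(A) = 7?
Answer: -25845/6779 ≈ -3.8125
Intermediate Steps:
T(m, p) = 105/2 (T(m, p) = -7/2 + ((7 + 2) - 1*(-47)) = -7/2 + (9 + 47) = -7/2 + 56 = 105/2)
((-42 - 1*(-42))*(-18))/T(4*6 + 5, 105) - 25845/6779 = ((-42 - 1*(-42))*(-18))/(105/2) - 25845/6779 = ((-42 + 42)*(-18))*(2/105) - 25845*1/6779 = (0*(-18))*(2/105) - 25845/6779 = 0*(2/105) - 25845/6779 = 0 - 25845/6779 = -25845/6779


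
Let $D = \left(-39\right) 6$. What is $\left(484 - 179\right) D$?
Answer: $-71370$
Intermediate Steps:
$D = -234$
$\left(484 - 179\right) D = \left(484 - 179\right) \left(-234\right) = 305 \left(-234\right) = -71370$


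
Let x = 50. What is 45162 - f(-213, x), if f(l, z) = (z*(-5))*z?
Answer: 57662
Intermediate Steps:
f(l, z) = -5*z² (f(l, z) = (-5*z)*z = -5*z²)
45162 - f(-213, x) = 45162 - (-5)*50² = 45162 - (-5)*2500 = 45162 - 1*(-12500) = 45162 + 12500 = 57662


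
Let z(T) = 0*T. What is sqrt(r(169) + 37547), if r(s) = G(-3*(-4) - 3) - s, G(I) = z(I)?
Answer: sqrt(37378) ≈ 193.33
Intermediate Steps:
z(T) = 0
G(I) = 0
r(s) = -s (r(s) = 0 - s = -s)
sqrt(r(169) + 37547) = sqrt(-1*169 + 37547) = sqrt(-169 + 37547) = sqrt(37378)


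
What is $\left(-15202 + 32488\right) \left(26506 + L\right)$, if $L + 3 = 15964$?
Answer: $734084562$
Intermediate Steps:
$L = 15961$ ($L = -3 + 15964 = 15961$)
$\left(-15202 + 32488\right) \left(26506 + L\right) = \left(-15202 + 32488\right) \left(26506 + 15961\right) = 17286 \cdot 42467 = 734084562$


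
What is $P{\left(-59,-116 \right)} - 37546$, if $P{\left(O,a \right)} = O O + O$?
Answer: $-34124$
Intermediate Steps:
$P{\left(O,a \right)} = O + O^{2}$ ($P{\left(O,a \right)} = O^{2} + O = O + O^{2}$)
$P{\left(-59,-116 \right)} - 37546 = - 59 \left(1 - 59\right) - 37546 = \left(-59\right) \left(-58\right) - 37546 = 3422 - 37546 = -34124$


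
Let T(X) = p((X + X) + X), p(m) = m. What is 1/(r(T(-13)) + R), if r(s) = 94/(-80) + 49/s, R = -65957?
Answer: -1560/102896713 ≈ -1.5161e-5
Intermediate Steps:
T(X) = 3*X (T(X) = (X + X) + X = 2*X + X = 3*X)
r(s) = -47/40 + 49/s (r(s) = 94*(-1/80) + 49/s = -47/40 + 49/s)
1/(r(T(-13)) + R) = 1/((-47/40 + 49/((3*(-13)))) - 65957) = 1/((-47/40 + 49/(-39)) - 65957) = 1/((-47/40 + 49*(-1/39)) - 65957) = 1/((-47/40 - 49/39) - 65957) = 1/(-3793/1560 - 65957) = 1/(-102896713/1560) = -1560/102896713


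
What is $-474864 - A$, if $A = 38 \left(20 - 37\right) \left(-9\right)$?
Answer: $-480678$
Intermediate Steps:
$A = 5814$ ($A = 38 \left(\left(-17\right) \left(-9\right)\right) = 38 \cdot 153 = 5814$)
$-474864 - A = -474864 - 5814 = -480678$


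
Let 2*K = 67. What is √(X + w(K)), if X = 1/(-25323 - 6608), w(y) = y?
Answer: 25*√218599626/63862 ≈ 5.7879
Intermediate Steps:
K = 67/2 (K = (½)*67 = 67/2 ≈ 33.500)
X = -1/31931 (X = 1/(-31931) = -1/31931 ≈ -3.1318e-5)
√(X + w(K)) = √(-1/31931 + 67/2) = √(2139375/63862) = 25*√218599626/63862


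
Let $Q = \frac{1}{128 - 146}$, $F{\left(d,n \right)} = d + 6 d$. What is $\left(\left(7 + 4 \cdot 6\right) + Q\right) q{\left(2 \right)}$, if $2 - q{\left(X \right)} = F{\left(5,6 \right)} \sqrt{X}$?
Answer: $\frac{557}{9} - \frac{19495 \sqrt{2}}{18} \approx -1469.8$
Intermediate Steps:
$F{\left(d,n \right)} = 7 d$
$Q = - \frac{1}{18}$ ($Q = \frac{1}{-18} = - \frac{1}{18} \approx -0.055556$)
$q{\left(X \right)} = 2 - 35 \sqrt{X}$ ($q{\left(X \right)} = 2 - 7 \cdot 5 \sqrt{X} = 2 - 35 \sqrt{X}$)
$\left(\left(7 + 4 \cdot 6\right) + Q\right) q{\left(2 \right)} = \left(\left(7 + 4 \cdot 6\right) - \frac{1}{18}\right) \left(2 - 35 \sqrt{2}\right) = \left(\left(7 + 24\right) - \frac{1}{18}\right) \left(2 - 35 \sqrt{2}\right) = \left(31 - \frac{1}{18}\right) \left(2 - 35 \sqrt{2}\right) = \frac{557 \left(2 - 35 \sqrt{2}\right)}{18} = \frac{557}{9} - \frac{19495 \sqrt{2}}{18}$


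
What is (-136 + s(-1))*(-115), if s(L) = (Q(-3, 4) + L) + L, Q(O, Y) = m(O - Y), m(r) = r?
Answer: 16675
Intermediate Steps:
Q(O, Y) = O - Y
s(L) = -7 + 2*L (s(L) = ((-3 - 1*4) + L) + L = ((-3 - 4) + L) + L = (-7 + L) + L = -7 + 2*L)
(-136 + s(-1))*(-115) = (-136 + (-7 + 2*(-1)))*(-115) = (-136 + (-7 - 2))*(-115) = (-136 - 9)*(-115) = -145*(-115) = 16675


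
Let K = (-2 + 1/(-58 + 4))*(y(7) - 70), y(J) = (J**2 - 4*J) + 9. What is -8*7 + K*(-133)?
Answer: -291452/27 ≈ -10795.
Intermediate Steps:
y(J) = 9 + J**2 - 4*J
K = 2180/27 (K = (-2 + 1/(-58 + 4))*((9 + 7**2 - 4*7) - 70) = (-2 + 1/(-54))*((9 + 49 - 28) - 70) = (-2 - 1/54)*(30 - 70) = -109/54*(-40) = 2180/27 ≈ 80.741)
-8*7 + K*(-133) = -8*7 + (2180/27)*(-133) = -56 - 289940/27 = -291452/27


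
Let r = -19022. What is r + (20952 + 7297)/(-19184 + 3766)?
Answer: -22562265/1186 ≈ -19024.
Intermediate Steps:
r + (20952 + 7297)/(-19184 + 3766) = -19022 + (20952 + 7297)/(-19184 + 3766) = -19022 + 28249/(-15418) = -19022 + 28249*(-1/15418) = -19022 - 2173/1186 = -22562265/1186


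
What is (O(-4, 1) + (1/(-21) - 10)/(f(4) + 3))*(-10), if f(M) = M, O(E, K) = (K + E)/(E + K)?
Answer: 640/147 ≈ 4.3537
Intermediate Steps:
O(E, K) = 1 (O(E, K) = (E + K)/(E + K) = 1)
(O(-4, 1) + (1/(-21) - 10)/(f(4) + 3))*(-10) = (1 + (1/(-21) - 10)/(4 + 3))*(-10) = (1 + (-1/21 - 10)/7)*(-10) = (1 - 211/21*1/7)*(-10) = (1 - 211/147)*(-10) = -64/147*(-10) = 640/147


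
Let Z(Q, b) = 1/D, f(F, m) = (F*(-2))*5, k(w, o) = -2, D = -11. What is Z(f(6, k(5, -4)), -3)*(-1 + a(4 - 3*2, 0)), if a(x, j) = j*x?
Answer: 1/11 ≈ 0.090909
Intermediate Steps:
f(F, m) = -10*F (f(F, m) = -2*F*5 = -10*F)
Z(Q, b) = -1/11 (Z(Q, b) = 1/(-11) = -1/11)
Z(f(6, k(5, -4)), -3)*(-1 + a(4 - 3*2, 0)) = -(-1 + 0*(4 - 3*2))/11 = -(-1 + 0*(4 - 6))/11 = -(-1 + 0*(-2))/11 = -(-1 + 0)/11 = -1/11*(-1) = 1/11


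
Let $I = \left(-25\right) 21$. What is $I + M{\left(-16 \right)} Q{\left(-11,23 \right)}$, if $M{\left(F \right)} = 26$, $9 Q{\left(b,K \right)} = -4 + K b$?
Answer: $- \frac{11407}{9} \approx -1267.4$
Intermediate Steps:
$Q{\left(b,K \right)} = - \frac{4}{9} + \frac{K b}{9}$ ($Q{\left(b,K \right)} = \frac{-4 + K b}{9} = - \frac{4}{9} + \frac{K b}{9}$)
$I = -525$
$I + M{\left(-16 \right)} Q{\left(-11,23 \right)} = -525 + 26 \left(- \frac{4}{9} + \frac{1}{9} \cdot 23 \left(-11\right)\right) = -525 + 26 \left(- \frac{4}{9} - \frac{253}{9}\right) = -525 + 26 \left(- \frac{257}{9}\right) = -525 - \frac{6682}{9} = - \frac{11407}{9}$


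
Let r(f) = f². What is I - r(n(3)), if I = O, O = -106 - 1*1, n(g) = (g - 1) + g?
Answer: -132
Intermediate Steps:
n(g) = -1 + 2*g (n(g) = (-1 + g) + g = -1 + 2*g)
O = -107 (O = -106 - 1 = -107)
I = -107
I - r(n(3)) = -107 - (-1 + 2*3)² = -107 - (-1 + 6)² = -107 - 1*5² = -107 - 1*25 = -107 - 25 = -132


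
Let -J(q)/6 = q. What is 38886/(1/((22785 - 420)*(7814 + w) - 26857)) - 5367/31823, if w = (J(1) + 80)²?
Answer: 367780780916022387/31823 ≈ 1.1557e+13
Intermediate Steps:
J(q) = -6*q
w = 5476 (w = (-6*1 + 80)² = (-6 + 80)² = 74² = 5476)
38886/(1/((22785 - 420)*(7814 + w) - 26857)) - 5367/31823 = 38886/(1/((22785 - 420)*(7814 + 5476) - 26857)) - 5367/31823 = 38886/(1/(22365*13290 - 26857)) - 5367*1/31823 = 38886/(1/(297230850 - 26857)) - 5367/31823 = 38886/(1/297203993) - 5367/31823 = 38886*297203993 - 5367/31823 = 11557074471798 - 5367/31823 = 367780780916022387/31823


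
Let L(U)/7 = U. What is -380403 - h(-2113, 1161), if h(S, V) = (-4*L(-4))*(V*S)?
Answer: 274377213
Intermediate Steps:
L(U) = 7*U
h(S, V) = 112*S*V (h(S, V) = (-28*(-4))*(V*S) = (-4*(-28))*(S*V) = 112*(S*V) = 112*S*V)
-380403 - h(-2113, 1161) = -380403 - 112*(-2113)*1161 = -380403 - 1*(-274757616) = -380403 + 274757616 = 274377213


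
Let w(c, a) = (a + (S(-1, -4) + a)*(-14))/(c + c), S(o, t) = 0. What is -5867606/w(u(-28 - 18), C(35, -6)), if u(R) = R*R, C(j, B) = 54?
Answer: 12415854296/351 ≈ 3.5373e+7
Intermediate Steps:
u(R) = R**2
w(c, a) = -13*a/(2*c) (w(c, a) = (a + (0 + a)*(-14))/(c + c) = (a + a*(-14))/((2*c)) = (a - 14*a)*(1/(2*c)) = (-13*a)*(1/(2*c)) = -13*a/(2*c))
-5867606/w(u(-28 - 18), C(35, -6)) = -5867606*(-(-28 - 18)**2/351) = -5867606/((-13/2*54/(-46)**2)) = -5867606/((-13/2*54/2116)) = -5867606/((-13/2*54*1/2116)) = -5867606/(-351/2116) = -5867606*(-2116/351) = 12415854296/351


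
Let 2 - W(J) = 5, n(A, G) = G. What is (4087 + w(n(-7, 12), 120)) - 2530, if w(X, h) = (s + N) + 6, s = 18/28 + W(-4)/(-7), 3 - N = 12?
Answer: 21771/14 ≈ 1555.1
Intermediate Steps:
N = -9 (N = 3 - 1*12 = 3 - 12 = -9)
W(J) = -3 (W(J) = 2 - 1*5 = 2 - 5 = -3)
s = 15/14 (s = 18/28 - 3/(-7) = 18*(1/28) - 3*(-1/7) = 9/14 + 3/7 = 15/14 ≈ 1.0714)
w(X, h) = -27/14 (w(X, h) = (15/14 - 9) + 6 = -111/14 + 6 = -27/14)
(4087 + w(n(-7, 12), 120)) - 2530 = (4087 - 27/14) - 2530 = 57191/14 - 2530 = 21771/14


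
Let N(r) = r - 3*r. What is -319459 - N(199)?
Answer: -319061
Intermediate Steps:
N(r) = -2*r (N(r) = r - 3*r = -2*r)
-319459 - N(199) = -319459 - (-2)*199 = -319459 - 1*(-398) = -319459 + 398 = -319061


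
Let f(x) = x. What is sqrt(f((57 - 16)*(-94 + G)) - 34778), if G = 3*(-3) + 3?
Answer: I*sqrt(38878) ≈ 197.18*I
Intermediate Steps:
G = -6 (G = -9 + 3 = -6)
sqrt(f((57 - 16)*(-94 + G)) - 34778) = sqrt((57 - 16)*(-94 - 6) - 34778) = sqrt(41*(-100) - 34778) = sqrt(-4100 - 34778) = sqrt(-38878) = I*sqrt(38878)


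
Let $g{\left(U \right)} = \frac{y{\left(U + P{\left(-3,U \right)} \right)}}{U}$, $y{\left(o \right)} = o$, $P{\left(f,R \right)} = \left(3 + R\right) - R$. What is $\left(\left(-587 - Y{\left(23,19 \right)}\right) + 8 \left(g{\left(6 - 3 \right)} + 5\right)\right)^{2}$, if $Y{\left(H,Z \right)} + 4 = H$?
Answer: $302500$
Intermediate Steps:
$Y{\left(H,Z \right)} = -4 + H$
$P{\left(f,R \right)} = 3$
$g{\left(U \right)} = \frac{3 + U}{U}$ ($g{\left(U \right)} = \frac{U + 3}{U} = \frac{3 + U}{U}$)
$\left(\left(-587 - Y{\left(23,19 \right)}\right) + 8 \left(g{\left(6 - 3 \right)} + 5\right)\right)^{2} = \left(\left(-587 - \left(-4 + 23\right)\right) + 8 \left(\frac{3 + \left(6 - 3\right)}{6 - 3} + 5\right)\right)^{2} = \left(\left(-587 - 19\right) + 8 \left(\frac{3 + \left(6 - 3\right)}{6 - 3} + 5\right)\right)^{2} = \left(\left(-587 - 19\right) + 8 \left(\frac{3 + 3}{3} + 5\right)\right)^{2} = \left(-606 + 8 \left(\frac{1}{3} \cdot 6 + 5\right)\right)^{2} = \left(-606 + 8 \left(2 + 5\right)\right)^{2} = \left(-606 + 8 \cdot 7\right)^{2} = \left(-606 + 56\right)^{2} = \left(-550\right)^{2} = 302500$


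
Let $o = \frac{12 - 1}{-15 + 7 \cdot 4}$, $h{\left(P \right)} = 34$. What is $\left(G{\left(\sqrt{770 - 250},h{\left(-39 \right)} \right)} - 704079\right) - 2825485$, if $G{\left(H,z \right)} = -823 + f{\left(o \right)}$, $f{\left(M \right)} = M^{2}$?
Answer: $- \frac{596635282}{169} \approx -3.5304 \cdot 10^{6}$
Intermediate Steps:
$o = \frac{11}{13}$ ($o = \frac{11}{-15 + 28} = \frac{11}{13} \approx 0.84615$)
$G{\left(H,z \right)} = - \frac{138966}{169}$ ($G{\left(H,z \right)} = -823 + \left(\frac{11}{13}\right)^{2} = -823 + \frac{121}{169} = - \frac{138966}{169}$)
$\left(G{\left(\sqrt{770 - 250},h{\left(-39 \right)} \right)} - 704079\right) - 2825485 = \left(- \frac{138966}{169} - 704079\right) - 2825485 = - \frac{119128317}{169} - 2825485 = - \frac{596635282}{169}$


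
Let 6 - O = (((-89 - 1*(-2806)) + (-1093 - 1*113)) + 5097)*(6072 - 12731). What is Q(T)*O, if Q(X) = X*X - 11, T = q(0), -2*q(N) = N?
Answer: -484029458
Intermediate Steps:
q(N) = -N/2
T = 0 (T = -½*0 = 0)
Q(X) = -11 + X² (Q(X) = X² - 11 = -11 + X²)
O = 44002678 (O = 6 - (((-89 - 1*(-2806)) + (-1093 - 1*113)) + 5097)*(6072 - 12731) = 6 - (((-89 + 2806) + (-1093 - 113)) + 5097)*(-6659) = 6 - ((2717 - 1206) + 5097)*(-6659) = 6 - (1511 + 5097)*(-6659) = 6 - 6608*(-6659) = 6 - 1*(-44002672) = 6 + 44002672 = 44002678)
Q(T)*O = (-11 + 0²)*44002678 = (-11 + 0)*44002678 = -11*44002678 = -484029458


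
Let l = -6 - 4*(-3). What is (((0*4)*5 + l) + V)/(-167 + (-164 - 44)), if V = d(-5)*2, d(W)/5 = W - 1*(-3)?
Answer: 14/375 ≈ 0.037333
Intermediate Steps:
d(W) = 15 + 5*W (d(W) = 5*(W - 1*(-3)) = 5*(W + 3) = 5*(3 + W) = 15 + 5*W)
l = 6 (l = -6 + 12 = 6)
V = -20 (V = (15 + 5*(-5))*2 = (15 - 25)*2 = -10*2 = -20)
(((0*4)*5 + l) + V)/(-167 + (-164 - 44)) = (((0*4)*5 + 6) - 20)/(-167 + (-164 - 44)) = ((0*5 + 6) - 20)/(-167 - 208) = ((0 + 6) - 20)/(-375) = (6 - 20)*(-1/375) = -14*(-1/375) = 14/375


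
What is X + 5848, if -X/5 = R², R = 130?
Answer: -78652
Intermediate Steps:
X = -84500 (X = -5*130² = -5*16900 = -84500)
X + 5848 = -84500 + 5848 = -78652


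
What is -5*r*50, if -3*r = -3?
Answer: -250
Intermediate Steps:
r = 1 (r = -⅓*(-3) = 1)
-5*r*50 = -5*1*50 = -5*50 = -250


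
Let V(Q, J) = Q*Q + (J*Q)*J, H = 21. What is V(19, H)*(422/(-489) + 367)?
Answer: 1564818340/489 ≈ 3.2000e+6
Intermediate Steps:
V(Q, J) = Q² + Q*J²
V(19, H)*(422/(-489) + 367) = (19*(19 + 21²))*(422/(-489) + 367) = (19*(19 + 441))*(422*(-1/489) + 367) = (19*460)*(-422/489 + 367) = 8740*(179041/489) = 1564818340/489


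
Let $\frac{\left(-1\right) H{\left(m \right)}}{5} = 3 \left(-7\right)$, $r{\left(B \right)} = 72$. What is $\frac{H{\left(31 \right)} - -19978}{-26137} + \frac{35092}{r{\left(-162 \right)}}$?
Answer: $\frac{228938407}{470466} \approx 486.62$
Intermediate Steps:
$H{\left(m \right)} = 105$ ($H{\left(m \right)} = - 5 \cdot 3 \left(-7\right) = \left(-5\right) \left(-21\right) = 105$)
$\frac{H{\left(31 \right)} - -19978}{-26137} + \frac{35092}{r{\left(-162 \right)}} = \frac{105 - -19978}{-26137} + \frac{35092}{72} = \left(105 + 19978\right) \left(- \frac{1}{26137}\right) + 35092 \cdot \frac{1}{72} = 20083 \left(- \frac{1}{26137}\right) + \frac{8773}{18} = - \frac{20083}{26137} + \frac{8773}{18} = \frac{228938407}{470466}$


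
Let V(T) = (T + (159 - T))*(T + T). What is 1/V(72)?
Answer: 1/22896 ≈ 4.3676e-5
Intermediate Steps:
V(T) = 318*T (V(T) = 159*(2*T) = 318*T)
1/V(72) = 1/(318*72) = 1/22896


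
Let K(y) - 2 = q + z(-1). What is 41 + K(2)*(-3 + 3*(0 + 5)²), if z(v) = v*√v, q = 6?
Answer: 617 - 72*I ≈ 617.0 - 72.0*I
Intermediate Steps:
z(v) = v^(3/2)
K(y) = 8 - I (K(y) = 2 + (6 + (-1)^(3/2)) = 2 + (6 - I) = 8 - I)
41 + K(2)*(-3 + 3*(0 + 5)²) = 41 + (8 - I)*(-3 + 3*(0 + 5)²) = 41 + (8 - I)*(-3 + 3*5²) = 41 + (8 - I)*(-3 + 3*25) = 41 + (8 - I)*(-3 + 75) = 41 + (8 - I)*72 = 41 + (576 - 72*I) = 617 - 72*I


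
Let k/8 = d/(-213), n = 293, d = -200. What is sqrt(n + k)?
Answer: 253*sqrt(213)/213 ≈ 17.335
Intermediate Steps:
k = 1600/213 (k = 8*(-200/(-213)) = 8*(-200*(-1/213)) = 8*(200/213) = 1600/213 ≈ 7.5117)
sqrt(n + k) = sqrt(293 + 1600/213) = sqrt(64009/213) = 253*sqrt(213)/213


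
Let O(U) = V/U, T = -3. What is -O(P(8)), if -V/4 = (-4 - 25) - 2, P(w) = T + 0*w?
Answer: 124/3 ≈ 41.333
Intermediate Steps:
P(w) = -3 (P(w) = -3 + 0*w = -3 + 0 = -3)
V = 124 (V = -4*((-4 - 25) - 2) = -4*(-29 - 2) = -4*(-31) = 124)
O(U) = 124/U
-O(P(8)) = -124/(-3) = -124*(-1)/3 = -1*(-124/3) = 124/3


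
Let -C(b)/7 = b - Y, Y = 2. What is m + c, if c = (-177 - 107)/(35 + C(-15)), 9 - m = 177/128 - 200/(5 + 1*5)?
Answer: 254019/9856 ≈ 25.773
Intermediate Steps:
C(b) = 14 - 7*b (C(b) = -7*(b - 1*2) = -7*(b - 2) = -7*(-2 + b) = 14 - 7*b)
m = 3535/128 (m = 9 - (177/128 - 200/(5 + 1*5)) = 9 - (177*(1/128) - 200/(5 + 5)) = 9 - (177/128 - 200/10) = 9 - (177/128 - 200*⅒) = 9 - (177/128 - 20) = 9 - 1*(-2383/128) = 9 + 2383/128 = 3535/128 ≈ 27.617)
c = -142/77 (c = (-177 - 107)/(35 + (14 - 7*(-15))) = -284/(35 + (14 + 105)) = -284/(35 + 119) = -284/154 = -284*1/154 = -142/77 ≈ -1.8442)
m + c = 3535/128 - 142/77 = 254019/9856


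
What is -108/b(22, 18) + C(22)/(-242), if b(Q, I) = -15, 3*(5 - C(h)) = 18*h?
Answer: 9347/1210 ≈ 7.7248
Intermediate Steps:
C(h) = 5 - 6*h
-108/b(22, 18) + C(22)/(-242) = -108/(-15) + (5 - 6*22)/(-242) = -108*(-1/15) + (5 - 132)*(-1/242) = 36/5 - 127*(-1/242) = 36/5 + 127/242 = 9347/1210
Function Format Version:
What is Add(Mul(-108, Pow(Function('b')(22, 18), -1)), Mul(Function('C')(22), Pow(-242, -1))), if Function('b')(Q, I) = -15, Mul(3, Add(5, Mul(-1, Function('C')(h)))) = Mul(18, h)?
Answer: Rational(9347, 1210) ≈ 7.7248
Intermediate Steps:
Function('C')(h) = Add(5, Mul(-6, h)) (Function('C')(h) = Add(5, Mul(Rational(-1, 3), Mul(18, h))) = Add(5, Mul(-6, h)))
Add(Mul(-108, Pow(Function('b')(22, 18), -1)), Mul(Function('C')(22), Pow(-242, -1))) = Add(Mul(-108, Pow(-15, -1)), Mul(Add(5, Mul(-6, 22)), Pow(-242, -1))) = Add(Mul(-108, Rational(-1, 15)), Mul(Add(5, -132), Rational(-1, 242))) = Add(Rational(36, 5), Mul(-127, Rational(-1, 242))) = Add(Rational(36, 5), Rational(127, 242)) = Rational(9347, 1210)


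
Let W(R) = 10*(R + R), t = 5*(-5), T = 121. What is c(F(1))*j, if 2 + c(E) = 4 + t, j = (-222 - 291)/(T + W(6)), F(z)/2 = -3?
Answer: 11799/241 ≈ 48.958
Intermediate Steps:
F(z) = -6 (F(z) = 2*(-3) = -6)
t = -25
W(R) = 20*R (W(R) = 10*(2*R) = 20*R)
j = -513/241 (j = (-222 - 291)/(121 + 20*6) = -513/(121 + 120) = -513/241 ≈ -2.1286)
c(E) = -23 (c(E) = -2 + (4 - 25) = -2 - 21 = -23)
c(F(1))*j = -23*(-513/241) = 11799/241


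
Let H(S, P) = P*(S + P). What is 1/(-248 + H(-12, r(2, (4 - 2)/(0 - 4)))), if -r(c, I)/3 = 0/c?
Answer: -1/248 ≈ -0.0040323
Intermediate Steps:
r(c, I) = 0 (r(c, I) = -0/c = -3*0 = 0)
H(S, P) = P*(P + S)
1/(-248 + H(-12, r(2, (4 - 2)/(0 - 4)))) = 1/(-248 + 0*(0 - 12)) = 1/(-248 + 0*(-12)) = 1/(-248 + 0) = 1/(-248) = -1/248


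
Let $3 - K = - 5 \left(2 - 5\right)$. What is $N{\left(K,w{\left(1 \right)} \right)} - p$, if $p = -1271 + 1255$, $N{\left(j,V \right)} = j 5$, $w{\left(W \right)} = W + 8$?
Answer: $-44$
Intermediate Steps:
$w{\left(W \right)} = 8 + W$
$K = -12$ ($K = 3 - - 5 \left(2 - 5\right) = 3 - \left(-5\right) \left(-3\right) = 3 - 15 = -12$)
$N{\left(j,V \right)} = 5 j$
$p = -16$
$N{\left(K,w{\left(1 \right)} \right)} - p = 5 \left(-12\right) - -16 = -60 + 16 = -44$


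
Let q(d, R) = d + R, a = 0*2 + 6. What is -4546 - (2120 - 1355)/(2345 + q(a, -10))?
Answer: -10642951/2341 ≈ -4546.3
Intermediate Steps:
a = 6 (a = 0 + 6 = 6)
q(d, R) = R + d
-4546 - (2120 - 1355)/(2345 + q(a, -10)) = -4546 - (2120 - 1355)/(2345 + (-10 + 6)) = -4546 - 765/(2345 - 4) = -4546 - 765/2341 = -10642951/2341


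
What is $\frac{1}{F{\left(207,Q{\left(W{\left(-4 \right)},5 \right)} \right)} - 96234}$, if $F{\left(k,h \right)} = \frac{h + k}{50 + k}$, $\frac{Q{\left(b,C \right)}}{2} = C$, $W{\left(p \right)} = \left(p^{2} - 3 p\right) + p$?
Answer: $- \frac{257}{24731921} \approx -1.0391 \cdot 10^{-5}$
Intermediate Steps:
$W{\left(p \right)} = p^{2} - 2 p$
$Q{\left(b,C \right)} = 2 C$
$F{\left(k,h \right)} = \frac{h + k}{50 + k}$
$\frac{1}{F{\left(207,Q{\left(W{\left(-4 \right)},5 \right)} \right)} - 96234} = \frac{1}{\frac{2 \cdot 5 + 207}{50 + 207} - 96234} = \frac{1}{\frac{10 + 207}{257} - 96234} = \frac{1}{\frac{1}{257} \cdot 217 - 96234} = \frac{1}{\frac{217}{257} - 96234} = \frac{1}{- \frac{24731921}{257}} = - \frac{257}{24731921}$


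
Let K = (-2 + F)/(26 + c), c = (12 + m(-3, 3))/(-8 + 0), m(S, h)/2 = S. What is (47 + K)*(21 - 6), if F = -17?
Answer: 70065/101 ≈ 693.71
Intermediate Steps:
m(S, h) = 2*S
c = -¾ (c = (12 + 2*(-3))/(-8 + 0) = (12 - 6)/(-8) = 6*(-⅛) = -¾ ≈ -0.75000)
K = -76/101 (K = (-2 - 17)/(26 - ¾) = -19/101/4 = -19*4/101 = -76/101 ≈ -0.75247)
(47 + K)*(21 - 6) = (47 - 76/101)*(21 - 6) = (4671/101)*15 = 70065/101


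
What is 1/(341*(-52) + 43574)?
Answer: 1/25842 ≈ 3.8697e-5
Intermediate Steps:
1/(341*(-52) + 43574) = 1/(-17732 + 43574) = 1/25842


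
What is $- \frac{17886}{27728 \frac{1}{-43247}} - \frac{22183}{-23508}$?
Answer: $\frac{2273053187995}{81478728} \approx 27898.0$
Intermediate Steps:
$- \frac{17886}{27728 \frac{1}{-43247}} - \frac{22183}{-23508} = - \frac{17886}{27728 \left(- \frac{1}{43247}\right)} - - \frac{22183}{23508} = - \frac{17886}{- \frac{27728}{43247}} + \frac{22183}{23508} = \left(-17886\right) \left(- \frac{43247}{27728}\right) + \frac{22183}{23508} = \frac{386757921}{13864} + \frac{22183}{23508} = \frac{2273053187995}{81478728}$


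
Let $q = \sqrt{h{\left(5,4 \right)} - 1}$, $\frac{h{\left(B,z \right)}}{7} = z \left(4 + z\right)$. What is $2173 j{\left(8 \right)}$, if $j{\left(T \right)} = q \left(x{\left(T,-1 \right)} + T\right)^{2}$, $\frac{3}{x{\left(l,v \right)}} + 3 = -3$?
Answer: $\frac{488925 \sqrt{223}}{4} \approx 1.8253 \cdot 10^{6}$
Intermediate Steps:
$x{\left(l,v \right)} = - \frac{1}{2}$ ($x{\left(l,v \right)} = \frac{3}{-3 - 3} = \frac{3}{-6} = 3 \left(- \frac{1}{6}\right) = - \frac{1}{2}$)
$h{\left(B,z \right)} = 7 z \left(4 + z\right)$
$q = \sqrt{223}$ ($q = \sqrt{7 \cdot 4 \left(4 + 4\right) - 1} = \sqrt{7 \cdot 4 \cdot 8 - 1} = \sqrt{224 - 1} = \sqrt{223} \approx 14.933$)
$j{\left(T \right)} = \sqrt{223} \left(- \frac{1}{2} + T\right)^{2}$
$2173 j{\left(8 \right)} = 2173 \frac{\sqrt{223} \left(-1 + 2 \cdot 8\right)^{2}}{4} = 2173 \frac{\sqrt{223} \left(-1 + 16\right)^{2}}{4} = 2173 \frac{\sqrt{223} \cdot 15^{2}}{4} = 2173 \cdot \frac{1}{4} \sqrt{223} \cdot 225 = 2173 \frac{225 \sqrt{223}}{4} = \frac{488925 \sqrt{223}}{4}$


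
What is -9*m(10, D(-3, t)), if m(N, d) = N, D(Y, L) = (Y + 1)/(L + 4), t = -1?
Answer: -90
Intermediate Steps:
D(Y, L) = (1 + Y)/(4 + L)
-9*m(10, D(-3, t)) = -9*10 = -90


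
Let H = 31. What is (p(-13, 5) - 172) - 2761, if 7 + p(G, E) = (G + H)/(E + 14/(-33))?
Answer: -443346/151 ≈ -2936.1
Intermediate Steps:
p(G, E) = -7 + (31 + G)/(-14/33 + E) (p(G, E) = -7 + (G + 31)/(E + 14/(-33)) = -7 + (31 + G)/(E + 14*(-1/33)) = -7 + (31 + G)/(E - 14/33) = -7 + (31 + G)/(-14/33 + E))
(p(-13, 5) - 172) - 2761 = ((1121 - 231*5 + 33*(-13))/(-14 + 33*5) - 172) - 2761 = ((1121 - 1155 - 429)/(-14 + 165) - 172) - 2761 = (-463/151 - 172) - 2761 = -26435/151 - 2761 = -443346/151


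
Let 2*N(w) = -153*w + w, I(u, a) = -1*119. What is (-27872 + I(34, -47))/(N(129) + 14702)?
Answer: -27991/4898 ≈ -5.7148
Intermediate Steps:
I(u, a) = -119
N(w) = -76*w (N(w) = (-153*w + w)/2 = (-152*w)/2 = -76*w)
(-27872 + I(34, -47))/(N(129) + 14702) = (-27872 - 119)/(-76*129 + 14702) = -27991/(-9804 + 14702) = -27991/4898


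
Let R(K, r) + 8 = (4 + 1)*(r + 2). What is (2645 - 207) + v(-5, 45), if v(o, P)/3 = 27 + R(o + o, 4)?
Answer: 2585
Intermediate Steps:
R(K, r) = 2 + 5*r (R(K, r) = -8 + (4 + 1)*(r + 2) = -8 + 5*(2 + r) = -8 + (10 + 5*r) = 2 + 5*r)
v(o, P) = 147 (v(o, P) = 3*(27 + (2 + 5*4)) = 3*(27 + (2 + 20)) = 3*(27 + 22) = 3*49 = 147)
(2645 - 207) + v(-5, 45) = (2645 - 207) + 147 = 2438 + 147 = 2585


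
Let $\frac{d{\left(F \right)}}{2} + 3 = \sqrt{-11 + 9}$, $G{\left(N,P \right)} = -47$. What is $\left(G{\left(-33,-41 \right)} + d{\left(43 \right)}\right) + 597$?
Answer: $544 + 2 i \sqrt{2} \approx 544.0 + 2.8284 i$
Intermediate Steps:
$d{\left(F \right)} = -6 + 2 i \sqrt{2}$ ($d{\left(F \right)} = -6 + 2 \sqrt{-11 + 9} = -6 + 2 \sqrt{-2} = -6 + 2 i \sqrt{2}$)
$\left(G{\left(-33,-41 \right)} + d{\left(43 \right)}\right) + 597 = \left(-47 - \left(6 - 2 i \sqrt{2}\right)\right) + 597 = \left(-53 + 2 i \sqrt{2}\right) + 597 = 544 + 2 i \sqrt{2}$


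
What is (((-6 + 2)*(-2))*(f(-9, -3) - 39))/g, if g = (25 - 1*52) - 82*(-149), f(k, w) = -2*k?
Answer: -168/12191 ≈ -0.013781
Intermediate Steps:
g = 12191 (g = (25 - 52) + 12218 = -27 + 12218 = 12191)
(((-6 + 2)*(-2))*(f(-9, -3) - 39))/g = (((-6 + 2)*(-2))*(-2*(-9) - 39))/12191 = ((-4*(-2))*(18 - 39))*(1/12191) = (8*(-21))*(1/12191) = -168*1/12191 = -168/12191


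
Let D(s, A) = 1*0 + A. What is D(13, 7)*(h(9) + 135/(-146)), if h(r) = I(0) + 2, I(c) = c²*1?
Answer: 1099/146 ≈ 7.5274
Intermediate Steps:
I(c) = c²
h(r) = 2 (h(r) = 0² + 2 = 0 + 2 = 2)
D(s, A) = A (D(s, A) = 0 + A = A)
D(13, 7)*(h(9) + 135/(-146)) = 7*(2 + 135/(-146)) = 7*(2 + 135*(-1/146)) = 7*(2 - 135/146) = 7*(157/146) = 1099/146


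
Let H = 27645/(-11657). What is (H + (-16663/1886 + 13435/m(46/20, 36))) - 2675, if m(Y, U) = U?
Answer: -915332561713/395731836 ≈ -2313.0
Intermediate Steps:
H = -27645/11657 (H = 27645*(-1/11657) = -27645/11657 ≈ -2.3715)
(H + (-16663/1886 + 13435/m(46/20, 36))) - 2675 = (-27645/11657 + (-16663/1886 + 13435/36)) - 2675 = (-27645/11657 + 12369271/33948) - 2675 = 143250099587/395731836 - 2675 = -915332561713/395731836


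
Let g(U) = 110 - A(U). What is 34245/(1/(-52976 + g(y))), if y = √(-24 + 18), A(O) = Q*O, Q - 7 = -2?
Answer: -1810396170 - 171225*I*√6 ≈ -1.8104e+9 - 4.1941e+5*I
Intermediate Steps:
Q = 5 (Q = 7 - 2 = 5)
A(O) = 5*O
y = I*√6 (y = √(-6) = I*√6 ≈ 2.4495*I)
g(U) = 110 - 5*U
34245/(1/(-52976 + g(y))) = 34245/(1/(-52976 + (110 - 5*I*√6))) = 34245/(1/(-52866 - 5*I*√6)) = 34245*(-52866 - 5*I*√6) = -1810396170 - 171225*I*√6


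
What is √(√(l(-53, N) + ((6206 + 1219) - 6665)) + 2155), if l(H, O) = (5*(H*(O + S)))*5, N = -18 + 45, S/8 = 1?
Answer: √(2155 + I*√45615) ≈ 46.479 + 2.2976*I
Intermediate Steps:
S = 8 (S = 8*1 = 8)
N = 27
l(H, O) = 25*H*(8 + O) (l(H, O) = (5*(H*(O + 8)))*5 = (5*(H*(8 + O)))*5 = (5*H*(8 + O))*5 = 25*H*(8 + O))
√(√(l(-53, N) + ((6206 + 1219) - 6665)) + 2155) = √(√(25*(-53)*(8 + 27) + ((6206 + 1219) - 6665)) + 2155) = √(√(25*(-53)*35 + (7425 - 6665)) + 2155) = √(√(-46375 + 760) + 2155) = √(√(-45615) + 2155) = √(I*√45615 + 2155) = √(2155 + I*√45615)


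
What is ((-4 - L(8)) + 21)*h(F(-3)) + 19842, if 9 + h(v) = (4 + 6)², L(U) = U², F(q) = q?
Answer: 15565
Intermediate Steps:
h(v) = 91 (h(v) = -9 + (4 + 6)² = -9 + 10² = -9 + 100 = 91)
((-4 - L(8)) + 21)*h(F(-3)) + 19842 = ((-4 - 1*8²) + 21)*91 + 19842 = ((-4 - 1*64) + 21)*91 + 19842 = ((-4 - 64) + 21)*91 + 19842 = (-68 + 21)*91 + 19842 = -47*91 + 19842 = -4277 + 19842 = 15565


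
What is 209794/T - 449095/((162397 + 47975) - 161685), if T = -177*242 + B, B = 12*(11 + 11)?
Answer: -4888702438/345434265 ≈ -14.152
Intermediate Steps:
B = 264 (B = 12*22 = 264)
T = -42570 (T = -177*242 + 264 = -42834 + 264 = -42570)
209794/T - 449095/((162397 + 47975) - 161685) = 209794/(-42570) - 449095/((162397 + 47975) - 161685) = 209794*(-1/42570) - 449095/(210372 - 161685) = -104897/21285 - 449095/48687 = -4888702438/345434265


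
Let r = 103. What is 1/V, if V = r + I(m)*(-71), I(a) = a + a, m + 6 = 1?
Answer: 1/813 ≈ 0.0012300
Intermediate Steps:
m = -5 (m = -6 + 1 = -5)
I(a) = 2*a
V = 813 (V = 103 + (2*(-5))*(-71) = 103 - 10*(-71) = 103 + 710 = 813)
1/V = 1/813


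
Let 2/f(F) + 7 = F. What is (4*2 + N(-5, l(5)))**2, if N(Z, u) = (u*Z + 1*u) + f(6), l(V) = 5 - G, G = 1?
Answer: 100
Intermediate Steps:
f(F) = 2/(-7 + F)
l(V) = 4 (l(V) = 5 - 1*1 = 5 - 1 = 4)
N(Z, u) = -2 + u + Z*u (N(Z, u) = (u*Z + 1*u) + 2/(-7 + 6) = (Z*u + u) + 2/(-1) = (u + Z*u) + 2*(-1) = (u + Z*u) - 2 = -2 + u + Z*u)
(4*2 + N(-5, l(5)))**2 = (4*2 + (-2 + 4 - 5*4))**2 = (8 + (-2 + 4 - 20))**2 = (8 - 18)**2 = (-10)**2 = 100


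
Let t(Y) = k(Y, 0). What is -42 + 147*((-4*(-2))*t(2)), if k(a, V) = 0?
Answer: -42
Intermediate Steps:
t(Y) = 0
-42 + 147*((-4*(-2))*t(2)) = -42 + 147*(-4*(-2)*0) = -42 + 147*(8*0) = -42 + 147*0 = -42 + 0 = -42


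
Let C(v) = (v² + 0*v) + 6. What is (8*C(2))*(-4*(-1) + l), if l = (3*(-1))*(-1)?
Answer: 560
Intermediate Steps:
C(v) = 6 + v² (C(v) = (v² + 0) + 6 = v² + 6 = 6 + v²)
l = 3 (l = -3*(-1) = 3)
(8*C(2))*(-4*(-1) + l) = (8*(6 + 2²))*(-4*(-1) + 3) = (8*(6 + 4))*(4 + 3) = (8*10)*7 = 80*7 = 560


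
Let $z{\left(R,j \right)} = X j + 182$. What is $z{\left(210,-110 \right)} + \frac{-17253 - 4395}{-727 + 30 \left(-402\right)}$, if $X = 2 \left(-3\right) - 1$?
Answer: $\frac{12194872}{12787} \approx 953.69$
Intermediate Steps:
$X = -7$ ($X = -6 - 1 = -7$)
$z{\left(R,j \right)} = 182 - 7 j$ ($z{\left(R,j \right)} = - 7 j + 182 = 182 - 7 j$)
$z{\left(210,-110 \right)} + \frac{-17253 - 4395}{-727 + 30 \left(-402\right)} = \left(182 - -770\right) + \frac{-17253 - 4395}{-727 + 30 \left(-402\right)} = \left(182 + 770\right) - \frac{21648}{-727 - 12060} = 952 - \frac{21648}{-12787} = 952 - - \frac{21648}{12787} = 952 + \frac{21648}{12787} = \frac{12194872}{12787}$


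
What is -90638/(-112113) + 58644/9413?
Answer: 7427930266/1055319669 ≈ 7.0386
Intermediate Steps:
-90638/(-112113) + 58644/9413 = -90638*(-1/112113) + 58644*(1/9413) = 90638/112113 + 58644/9413 = 7427930266/1055319669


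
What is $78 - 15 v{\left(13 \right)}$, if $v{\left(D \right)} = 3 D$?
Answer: $-507$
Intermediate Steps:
$78 - 15 v{\left(13 \right)} = 78 - 15 \cdot 3 \cdot 13 = 78 - 585 = -507$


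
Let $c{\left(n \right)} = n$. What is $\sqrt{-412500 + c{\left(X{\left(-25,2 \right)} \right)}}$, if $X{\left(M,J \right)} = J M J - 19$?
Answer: $i \sqrt{412619} \approx 642.35 i$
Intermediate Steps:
$X{\left(M,J \right)} = -19 + M J^{2}$ ($X{\left(M,J \right)} = M J^{2} - 19 = -19 + M J^{2}$)
$\sqrt{-412500 + c{\left(X{\left(-25,2 \right)} \right)}} = \sqrt{-412500 - \left(19 + 25 \cdot 2^{2}\right)} = \sqrt{-412500 - 119} = \sqrt{-412619} = i \sqrt{412619}$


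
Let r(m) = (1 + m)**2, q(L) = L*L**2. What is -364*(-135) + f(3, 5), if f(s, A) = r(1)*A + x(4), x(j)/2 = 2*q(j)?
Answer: 49416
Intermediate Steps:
q(L) = L**3
x(j) = 4*j**3 (x(j) = 2*(2*j**3) = 4*j**3)
f(s, A) = 256 + 4*A (f(s, A) = (1 + 1)**2*A + 4*4**3 = 2**2*A + 4*64 = 4*A + 256 = 256 + 4*A)
-364*(-135) + f(3, 5) = -364*(-135) + (256 + 4*5) = 49140 + (256 + 20) = 49140 + 276 = 49416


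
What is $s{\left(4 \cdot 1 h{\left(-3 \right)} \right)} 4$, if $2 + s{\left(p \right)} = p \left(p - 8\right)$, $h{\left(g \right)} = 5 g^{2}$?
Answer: $123832$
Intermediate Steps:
$s{\left(p \right)} = -2 + p \left(-8 + p\right)$ ($s{\left(p \right)} = -2 + p \left(p - 8\right) = -2 + p \left(-8 + p\right)$)
$s{\left(4 \cdot 1 h{\left(-3 \right)} \right)} 4 = \left(-2 + \left(4 \cdot 1 \cdot 5 \left(-3\right)^{2}\right)^{2} - 8 \cdot 4 \cdot 1 \cdot 5 \left(-3\right)^{2}\right) 4 = \left(-2 + \left(4 \cdot 5 \cdot 9\right)^{2} - 8 \cdot 4 \cdot 5 \cdot 9\right) 4 = \left(-2 + \left(4 \cdot 45\right)^{2} - 8 \cdot 4 \cdot 45\right) 4 = \left(-2 + 180^{2} - 1440\right) 4 = \left(-2 + 32400 - 1440\right) 4 = 30958 \cdot 4 = 123832$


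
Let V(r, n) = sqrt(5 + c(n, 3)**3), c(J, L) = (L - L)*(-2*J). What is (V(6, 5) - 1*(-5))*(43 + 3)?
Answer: 230 + 46*sqrt(5) ≈ 332.86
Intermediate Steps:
c(J, L) = 0 (c(J, L) = 0*(-2*J) = 0)
V(r, n) = sqrt(5) (V(r, n) = sqrt(5 + 0**3) = sqrt(5 + 0) = sqrt(5))
(V(6, 5) - 1*(-5))*(43 + 3) = (sqrt(5) - 1*(-5))*(43 + 3) = (sqrt(5) + 5)*46 = (5 + sqrt(5))*46 = 230 + 46*sqrt(5)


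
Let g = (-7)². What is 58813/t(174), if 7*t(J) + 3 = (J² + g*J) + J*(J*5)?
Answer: 411691/190179 ≈ 2.1648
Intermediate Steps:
g = 49
t(J) = -3/7 + 7*J + 6*J²/7 (t(J) = -3/7 + ((J² + 49*J) + J*(J*5))/7 = -3/7 + ((J² + 49*J) + J*(5*J))/7 = -3/7 + ((J² + 49*J) + 5*J²)/7 = -3/7 + (6*J² + 49*J)/7 = -3/7 + (7*J + 6*J²/7) = -3/7 + 7*J + 6*J²/7)
58813/t(174) = 58813/(-3/7 + 7*174 + (6/7)*174²) = 58813/(-3/7 + 1218 + (6/7)*30276) = 58813/(-3/7 + 1218 + 181656/7) = 58813/(190179/7) = 58813*(7/190179) = 411691/190179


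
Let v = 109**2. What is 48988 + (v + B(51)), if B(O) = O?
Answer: 60920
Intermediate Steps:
v = 11881
48988 + (v + B(51)) = 48988 + (11881 + 51) = 48988 + 11932 = 60920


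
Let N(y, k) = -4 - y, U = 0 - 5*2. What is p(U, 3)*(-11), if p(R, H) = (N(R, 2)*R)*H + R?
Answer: 2090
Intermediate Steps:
U = -10 (U = 0 - 10 = -10)
p(R, H) = R + H*R*(-4 - R) (p(R, H) = ((-4 - R)*R)*H + R = (R*(-4 - R))*H + R = H*R*(-4 - R) + R = R + H*R*(-4 - R))
p(U, 3)*(-11) = -1*(-10)*(-1 + 3*(4 - 10))*(-11) = -1*(-10)*(-1 + 3*(-6))*(-11) = -1*(-10)*(-1 - 18)*(-11) = -1*(-10)*(-19)*(-11) = -190*(-11) = 2090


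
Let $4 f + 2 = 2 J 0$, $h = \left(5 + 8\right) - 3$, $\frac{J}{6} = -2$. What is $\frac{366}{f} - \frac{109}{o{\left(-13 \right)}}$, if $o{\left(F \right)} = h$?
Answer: $- \frac{7429}{10} \approx -742.9$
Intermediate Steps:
$J = -12$ ($J = 6 \left(-2\right) = -12$)
$h = 10$ ($h = 13 - 3 = 10$)
$o{\left(F \right)} = 10$
$f = - \frac{1}{2}$ ($f = - \frac{1}{2} + \frac{2 \left(-12\right) 0}{4} = - \frac{1}{2} + \frac{\left(-24\right) 0}{4} = - \frac{1}{2} + \frac{1}{4} \cdot 0 = - \frac{1}{2} + 0 = - \frac{1}{2} \approx -0.5$)
$\frac{366}{f} - \frac{109}{o{\left(-13 \right)}} = \frac{366}{- \frac{1}{2}} - \frac{109}{10} = 366 \left(-2\right) - \frac{109}{10} = -732 - \frac{109}{10} = - \frac{7429}{10}$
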